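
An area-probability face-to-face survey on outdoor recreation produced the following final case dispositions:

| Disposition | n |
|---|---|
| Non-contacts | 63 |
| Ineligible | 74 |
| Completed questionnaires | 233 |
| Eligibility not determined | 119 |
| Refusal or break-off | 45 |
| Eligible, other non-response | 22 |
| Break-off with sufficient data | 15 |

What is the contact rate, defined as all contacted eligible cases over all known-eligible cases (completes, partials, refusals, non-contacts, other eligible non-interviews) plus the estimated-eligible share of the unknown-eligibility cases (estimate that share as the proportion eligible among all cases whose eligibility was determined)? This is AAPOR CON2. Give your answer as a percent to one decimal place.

66.0%

Top: 233 + 15 + 45 + 22 = 315
Known eligible: 233 + 15 + 45 + 63 + 22 = 378
e = 378 / (378 + 74) = 378 / 452 = 0.8363
e × U: 0.8363 × 119 = 99.52
Denom: 378 + 99.52 = 477.52
CON2 = 315 / 477.52 = 0.6597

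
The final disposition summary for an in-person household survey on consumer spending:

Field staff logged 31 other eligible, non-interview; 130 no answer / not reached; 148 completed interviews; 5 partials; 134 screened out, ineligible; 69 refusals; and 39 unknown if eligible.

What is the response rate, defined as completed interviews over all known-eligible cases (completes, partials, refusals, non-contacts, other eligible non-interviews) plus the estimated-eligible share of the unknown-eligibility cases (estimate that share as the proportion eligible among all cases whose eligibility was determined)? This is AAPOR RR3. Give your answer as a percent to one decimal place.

Top: 148
Eligible (known): 148 + 5 + 69 + 130 + 31 = 383
e = 383 / (383 + 134) = 383 / 517 = 0.7408
Estimated eligible among unknowns: 0.7408 × 39 = 28.89
Base: 383 + 28.89 = 411.89
RR3 = 148 / 411.89 = 0.3593

35.9%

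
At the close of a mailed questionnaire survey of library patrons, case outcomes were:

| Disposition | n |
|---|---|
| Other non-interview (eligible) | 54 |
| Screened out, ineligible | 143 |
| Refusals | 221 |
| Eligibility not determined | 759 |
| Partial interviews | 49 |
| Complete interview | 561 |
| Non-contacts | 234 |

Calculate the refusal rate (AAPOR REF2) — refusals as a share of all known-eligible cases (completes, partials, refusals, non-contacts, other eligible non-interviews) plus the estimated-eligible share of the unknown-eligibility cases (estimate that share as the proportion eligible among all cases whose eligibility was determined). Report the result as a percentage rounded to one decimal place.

Top: 221
Eligible (known): 561 + 49 + 221 + 234 + 54 = 1119
e = 1119 / (1119 + 143) = 1119 / 1262 = 0.8867
Estimated eligible among unknowns: 0.8867 × 759 = 673.01
Denom: 1119 + 673.01 = 1792.01
REF2 = 221 / 1792.01 = 0.1233

12.3%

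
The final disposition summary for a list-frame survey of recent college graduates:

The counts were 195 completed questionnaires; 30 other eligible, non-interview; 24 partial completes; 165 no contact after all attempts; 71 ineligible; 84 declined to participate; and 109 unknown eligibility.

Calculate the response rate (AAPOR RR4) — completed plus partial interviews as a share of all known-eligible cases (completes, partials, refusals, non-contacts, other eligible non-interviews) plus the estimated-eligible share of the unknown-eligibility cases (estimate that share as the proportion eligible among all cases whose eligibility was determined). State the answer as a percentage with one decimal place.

Numerator → 195 + 24 = 219
Determined eligible → 195 + 24 + 84 + 165 + 30 = 498
e = 498 / (498 + 71) = 498 / 569 = 0.8752
Eligible share of unknowns → 0.8752 × 109 = 95.40
Denominator → 498 + 95.40 = 593.40
RR4 = 219 / 593.40 = 0.3691

36.9%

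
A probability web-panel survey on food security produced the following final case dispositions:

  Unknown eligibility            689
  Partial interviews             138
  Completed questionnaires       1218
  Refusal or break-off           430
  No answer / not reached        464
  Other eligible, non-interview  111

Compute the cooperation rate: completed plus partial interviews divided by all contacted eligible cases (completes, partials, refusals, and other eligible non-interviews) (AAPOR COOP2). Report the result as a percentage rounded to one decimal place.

Numerator: 1218 + 138 = 1356
Denom: 1218 + 138 + 430 + 111 = 1897
COOP2 = 1356 / 1897 = 0.7148

71.5%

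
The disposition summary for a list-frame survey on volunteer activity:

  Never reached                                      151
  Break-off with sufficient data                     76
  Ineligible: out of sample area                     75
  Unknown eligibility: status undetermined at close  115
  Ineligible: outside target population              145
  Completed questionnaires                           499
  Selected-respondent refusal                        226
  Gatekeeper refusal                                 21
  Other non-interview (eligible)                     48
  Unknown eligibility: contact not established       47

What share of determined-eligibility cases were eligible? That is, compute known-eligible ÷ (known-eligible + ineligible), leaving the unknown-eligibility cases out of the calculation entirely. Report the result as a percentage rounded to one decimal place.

82.3%

Refusals = 21 + 226 = 247
Unknown eligibility = 47 + 115 = 162
Screened out, ineligible = 145 + 75 = 220
Eligible (known): 499 + 76 + 247 + 151 + 48 = 1021
e = 1021 / (1021 + 220) = 1021 / 1241 = 0.8227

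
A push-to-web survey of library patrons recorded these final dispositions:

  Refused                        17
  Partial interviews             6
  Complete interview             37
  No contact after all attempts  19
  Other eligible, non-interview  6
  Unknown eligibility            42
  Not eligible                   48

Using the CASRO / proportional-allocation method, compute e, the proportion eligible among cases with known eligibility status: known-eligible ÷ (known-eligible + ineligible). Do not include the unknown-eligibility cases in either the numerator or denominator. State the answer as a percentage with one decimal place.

Eligible (known) → 37 + 6 + 17 + 19 + 6 = 85
e = 85 / (85 + 48) = 85 / 133 = 0.6391

63.9%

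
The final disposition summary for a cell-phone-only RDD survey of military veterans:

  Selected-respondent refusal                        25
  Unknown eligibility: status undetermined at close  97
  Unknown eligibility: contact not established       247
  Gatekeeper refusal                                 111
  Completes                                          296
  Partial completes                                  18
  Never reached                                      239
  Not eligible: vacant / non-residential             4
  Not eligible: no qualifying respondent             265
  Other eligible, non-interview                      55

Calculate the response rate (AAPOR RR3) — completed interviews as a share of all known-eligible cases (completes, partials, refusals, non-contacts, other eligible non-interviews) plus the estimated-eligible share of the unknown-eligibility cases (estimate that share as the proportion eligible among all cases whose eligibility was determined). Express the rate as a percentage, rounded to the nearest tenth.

Refusal or break-off = 111 + 25 = 136
Eligibility not determined = 247 + 97 = 344
Not eligible = 265 + 4 = 269
Top = 296
Eligible (known) = 296 + 18 + 136 + 239 + 55 = 744
e = 744 / (744 + 269) = 744 / 1013 = 0.7345
e × U = 0.7345 × 344 = 252.67
Denom = 744 + 252.67 = 996.67
RR3 = 296 / 996.67 = 0.2970

29.7%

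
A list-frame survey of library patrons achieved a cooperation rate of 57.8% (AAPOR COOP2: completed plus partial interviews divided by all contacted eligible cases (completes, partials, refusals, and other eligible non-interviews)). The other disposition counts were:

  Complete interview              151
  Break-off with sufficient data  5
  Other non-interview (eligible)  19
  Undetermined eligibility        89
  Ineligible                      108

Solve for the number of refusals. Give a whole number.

Top: 151 + 5 = 156
COOP2 = 156 / D = 0.578
D = 156 / 0.578 = 269.9
Rest of base = 175
refusals = 269.9 − 175 ≈ 95

95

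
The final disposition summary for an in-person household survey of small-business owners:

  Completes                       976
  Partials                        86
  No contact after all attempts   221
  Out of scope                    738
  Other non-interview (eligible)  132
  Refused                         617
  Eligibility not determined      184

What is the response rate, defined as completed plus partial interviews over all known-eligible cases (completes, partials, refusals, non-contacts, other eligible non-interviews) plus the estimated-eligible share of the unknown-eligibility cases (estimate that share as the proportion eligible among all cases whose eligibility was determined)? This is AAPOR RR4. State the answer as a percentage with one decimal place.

Num = 976 + 86 = 1062
Eligible (known) = 976 + 86 + 617 + 221 + 132 = 2032
e = 2032 / (2032 + 738) = 2032 / 2770 = 0.7336
e × U = 0.7336 × 184 = 134.98
Base = 2032 + 134.98 = 2166.98
RR4 = 1062 / 2166.98 = 0.4901

49.0%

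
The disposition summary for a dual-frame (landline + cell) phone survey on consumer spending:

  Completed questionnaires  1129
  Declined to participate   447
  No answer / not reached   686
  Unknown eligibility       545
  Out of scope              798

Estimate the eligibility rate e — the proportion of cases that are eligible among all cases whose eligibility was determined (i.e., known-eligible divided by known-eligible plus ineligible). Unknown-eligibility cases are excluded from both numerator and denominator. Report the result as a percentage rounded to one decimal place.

Eligible (known) → 1129 + 447 + 686 = 2262
e = 2262 / (2262 + 798) = 2262 / 3060 = 0.7392

73.9%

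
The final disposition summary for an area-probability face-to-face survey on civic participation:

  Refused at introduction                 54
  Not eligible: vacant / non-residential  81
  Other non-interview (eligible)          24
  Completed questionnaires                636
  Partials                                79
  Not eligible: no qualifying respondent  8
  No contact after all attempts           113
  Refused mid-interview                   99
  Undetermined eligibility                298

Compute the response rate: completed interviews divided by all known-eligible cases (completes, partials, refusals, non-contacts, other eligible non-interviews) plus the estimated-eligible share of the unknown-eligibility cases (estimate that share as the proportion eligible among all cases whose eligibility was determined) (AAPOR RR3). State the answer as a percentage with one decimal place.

Refusals = 54 + 99 = 153
Screened out, ineligible = 8 + 81 = 89
Top → 636
Eligible (known) → 636 + 79 + 153 + 113 + 24 = 1005
e = 1005 / (1005 + 89) = 1005 / 1094 = 0.9186
e × U → 0.9186 × 298 = 273.74
Base → 1005 + 273.74 = 1278.74
RR3 = 636 / 1278.74 = 0.4974

49.7%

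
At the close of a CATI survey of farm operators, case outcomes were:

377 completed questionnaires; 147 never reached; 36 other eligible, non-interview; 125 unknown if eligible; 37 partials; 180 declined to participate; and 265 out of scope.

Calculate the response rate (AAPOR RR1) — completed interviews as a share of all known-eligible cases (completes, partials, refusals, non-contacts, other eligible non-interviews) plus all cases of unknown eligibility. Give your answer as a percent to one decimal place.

41.8%

Numerator = 377
Base = 377 + 37 + 180 + 147 + 36 + 125 = 902
RR1 = 377 / 902 = 0.4180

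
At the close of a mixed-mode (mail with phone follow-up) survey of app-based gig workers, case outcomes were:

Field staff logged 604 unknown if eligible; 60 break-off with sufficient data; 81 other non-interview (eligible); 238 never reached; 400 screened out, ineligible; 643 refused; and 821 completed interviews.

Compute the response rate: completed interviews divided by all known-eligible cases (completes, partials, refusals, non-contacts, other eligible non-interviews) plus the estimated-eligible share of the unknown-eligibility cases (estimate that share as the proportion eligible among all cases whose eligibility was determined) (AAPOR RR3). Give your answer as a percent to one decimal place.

35.1%

Numerator = 821
Known eligible = 821 + 60 + 643 + 238 + 81 = 1843
e = 1843 / (1843 + 400) = 1843 / 2243 = 0.8217
Estimated eligible among unknowns = 0.8217 × 604 = 496.31
Denominator = 1843 + 496.31 = 2339.31
RR3 = 821 / 2339.31 = 0.3510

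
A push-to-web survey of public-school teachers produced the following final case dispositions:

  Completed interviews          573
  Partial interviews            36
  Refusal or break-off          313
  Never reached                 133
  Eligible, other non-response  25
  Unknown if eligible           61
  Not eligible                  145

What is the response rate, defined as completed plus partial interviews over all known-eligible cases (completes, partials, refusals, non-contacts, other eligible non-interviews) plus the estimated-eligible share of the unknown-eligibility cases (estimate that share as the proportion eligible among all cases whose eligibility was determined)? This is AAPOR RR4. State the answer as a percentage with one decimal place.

Num: 573 + 36 = 609
Eligible (known): 573 + 36 + 313 + 133 + 25 = 1080
e = 1080 / (1080 + 145) = 1080 / 1225 = 0.8816
e × U: 0.8816 × 61 = 53.78
Denominator: 1080 + 53.78 = 1133.78
RR4 = 609 / 1133.78 = 0.5371

53.7%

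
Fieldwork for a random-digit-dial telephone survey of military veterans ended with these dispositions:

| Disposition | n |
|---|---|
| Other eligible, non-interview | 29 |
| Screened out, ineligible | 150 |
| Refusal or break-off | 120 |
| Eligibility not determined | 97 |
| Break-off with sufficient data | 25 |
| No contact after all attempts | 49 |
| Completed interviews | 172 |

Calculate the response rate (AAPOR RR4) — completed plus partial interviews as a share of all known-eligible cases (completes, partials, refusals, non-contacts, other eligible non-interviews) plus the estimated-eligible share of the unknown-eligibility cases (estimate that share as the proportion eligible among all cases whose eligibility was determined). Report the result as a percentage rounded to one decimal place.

42.3%

Num = 172 + 25 = 197
Determined eligible = 172 + 25 + 120 + 49 + 29 = 395
e = 395 / (395 + 150) = 395 / 545 = 0.7248
Estimated eligible among unknowns = 0.7248 × 97 = 70.31
Denominator = 395 + 70.31 = 465.31
RR4 = 197 / 465.31 = 0.4234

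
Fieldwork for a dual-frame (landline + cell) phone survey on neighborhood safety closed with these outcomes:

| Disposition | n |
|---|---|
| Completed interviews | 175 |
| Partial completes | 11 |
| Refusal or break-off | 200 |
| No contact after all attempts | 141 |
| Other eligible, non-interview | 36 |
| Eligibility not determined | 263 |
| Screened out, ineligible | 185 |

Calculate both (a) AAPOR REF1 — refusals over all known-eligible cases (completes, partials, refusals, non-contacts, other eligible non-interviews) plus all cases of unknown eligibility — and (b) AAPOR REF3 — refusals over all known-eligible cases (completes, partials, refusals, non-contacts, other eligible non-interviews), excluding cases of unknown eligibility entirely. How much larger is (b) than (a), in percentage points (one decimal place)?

11.3

Num = 200
Base = 175 + 11 + 200 + 141 + 36 + 263 = 826
REF1 = 200 / 826 = 0.2421
Base = 175 + 11 + 200 + 141 + 36 = 563
REF3 = 200 / 563 = 0.3552
Difference = 35.52 − 24.21 = 11.31 percentage points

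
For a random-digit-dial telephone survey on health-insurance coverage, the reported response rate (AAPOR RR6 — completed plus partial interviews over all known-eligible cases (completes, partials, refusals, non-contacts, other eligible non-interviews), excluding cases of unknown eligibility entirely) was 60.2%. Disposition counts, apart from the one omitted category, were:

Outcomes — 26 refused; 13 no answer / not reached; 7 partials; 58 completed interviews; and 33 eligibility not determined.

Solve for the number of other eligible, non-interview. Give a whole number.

Num: 58 + 7 = 65
RR6 = 65 / D = 0.602
D = 65 / 0.602 = 108.0
Other denominator terms total 104
other eligible, non-interview = 108.0 − 104 ≈ 4

4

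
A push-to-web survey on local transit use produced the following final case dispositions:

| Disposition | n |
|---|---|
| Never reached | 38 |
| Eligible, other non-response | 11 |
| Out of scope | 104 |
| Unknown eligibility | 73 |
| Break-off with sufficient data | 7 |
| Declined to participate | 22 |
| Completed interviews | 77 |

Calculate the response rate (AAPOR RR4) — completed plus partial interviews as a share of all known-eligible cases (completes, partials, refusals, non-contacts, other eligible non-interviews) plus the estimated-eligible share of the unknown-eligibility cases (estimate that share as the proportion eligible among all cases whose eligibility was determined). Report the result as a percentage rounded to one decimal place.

Top = 77 + 7 = 84
Determined eligible = 77 + 7 + 22 + 38 + 11 = 155
e = 155 / (155 + 104) = 155 / 259 = 0.5985
e × U = 0.5985 × 73 = 43.69
Denom = 155 + 43.69 = 198.69
RR4 = 84 / 198.69 = 0.4228

42.3%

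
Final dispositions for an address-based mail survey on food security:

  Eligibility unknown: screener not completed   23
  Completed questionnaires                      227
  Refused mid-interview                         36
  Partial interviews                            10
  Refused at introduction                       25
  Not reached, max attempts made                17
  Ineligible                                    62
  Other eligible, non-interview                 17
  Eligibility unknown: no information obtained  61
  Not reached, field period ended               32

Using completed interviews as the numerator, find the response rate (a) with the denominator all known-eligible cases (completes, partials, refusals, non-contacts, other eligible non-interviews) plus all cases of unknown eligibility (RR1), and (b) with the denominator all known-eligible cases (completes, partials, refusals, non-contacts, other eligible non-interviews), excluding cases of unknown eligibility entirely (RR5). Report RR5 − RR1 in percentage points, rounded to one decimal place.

Refusals = 25 + 36 = 61
No contact after all attempts = 32 + 17 = 49
Undetermined eligibility = 23 + 61 = 84
Top → 227
Base → 227 + 10 + 61 + 49 + 17 + 84 = 448
RR1 = 227 / 448 = 0.5067
Base → 227 + 10 + 61 + 49 + 17 = 364
RR5 = 227 / 364 = 0.6236
Difference = 62.36 − 50.67 = 11.69 percentage points

11.7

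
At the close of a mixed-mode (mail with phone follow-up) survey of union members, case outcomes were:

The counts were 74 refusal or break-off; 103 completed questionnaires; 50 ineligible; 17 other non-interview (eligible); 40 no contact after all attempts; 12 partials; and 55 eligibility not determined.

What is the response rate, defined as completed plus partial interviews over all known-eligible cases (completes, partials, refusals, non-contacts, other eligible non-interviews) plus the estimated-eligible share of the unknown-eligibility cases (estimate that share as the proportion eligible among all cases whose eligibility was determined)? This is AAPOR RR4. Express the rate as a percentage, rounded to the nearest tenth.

39.4%

Num = 103 + 12 = 115
Determined eligible = 103 + 12 + 74 + 40 + 17 = 246
e = 246 / (246 + 50) = 246 / 296 = 0.8311
Estimated eligible among unknowns = 0.8311 × 55 = 45.71
Denom = 246 + 45.71 = 291.71
RR4 = 115 / 291.71 = 0.3942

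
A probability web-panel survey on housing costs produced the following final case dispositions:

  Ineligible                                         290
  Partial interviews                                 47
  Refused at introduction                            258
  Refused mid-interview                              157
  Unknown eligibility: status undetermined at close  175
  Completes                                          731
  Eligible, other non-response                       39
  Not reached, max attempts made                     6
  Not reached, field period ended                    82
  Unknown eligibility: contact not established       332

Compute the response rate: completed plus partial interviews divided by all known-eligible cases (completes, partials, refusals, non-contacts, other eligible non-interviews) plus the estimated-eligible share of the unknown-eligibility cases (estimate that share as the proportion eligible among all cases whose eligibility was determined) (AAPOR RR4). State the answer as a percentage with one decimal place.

Declined to participate = 258 + 157 = 415
Never reached = 82 + 6 = 88
Unknown if eligible = 332 + 175 = 507
Numerator = 731 + 47 = 778
Known eligible = 731 + 47 + 415 + 88 + 39 = 1320
e = 1320 / (1320 + 290) = 1320 / 1610 = 0.8199
Eligible share of unknowns = 0.8199 × 507 = 415.69
Denom = 1320 + 415.69 = 1735.69
RR4 = 778 / 1735.69 = 0.4482

44.8%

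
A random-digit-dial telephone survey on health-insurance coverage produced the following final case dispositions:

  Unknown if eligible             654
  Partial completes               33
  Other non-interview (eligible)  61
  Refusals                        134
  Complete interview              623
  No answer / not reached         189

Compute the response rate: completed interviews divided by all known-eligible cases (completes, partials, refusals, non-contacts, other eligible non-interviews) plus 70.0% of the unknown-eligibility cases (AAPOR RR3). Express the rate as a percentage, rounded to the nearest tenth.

41.6%

Num → 623
Eligible (known) → 623 + 33 + 134 + 189 + 61 = 1040
Estimated eligible among unknowns → 0.7000 × 654 = 457.80
Denom → 1040 + 457.80 = 1497.80
RR3 = 623 / 1497.80 = 0.4159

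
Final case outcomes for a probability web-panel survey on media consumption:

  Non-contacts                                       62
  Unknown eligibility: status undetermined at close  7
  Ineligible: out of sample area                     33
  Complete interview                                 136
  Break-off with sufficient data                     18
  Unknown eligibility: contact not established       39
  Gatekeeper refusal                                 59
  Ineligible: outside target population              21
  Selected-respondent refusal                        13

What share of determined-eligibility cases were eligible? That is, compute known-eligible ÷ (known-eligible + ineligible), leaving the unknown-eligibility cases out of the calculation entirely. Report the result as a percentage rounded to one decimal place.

Refusal or break-off = 59 + 13 = 72
Undetermined eligibility = 39 + 7 = 46
Ineligible = 21 + 33 = 54
Determined eligible = 136 + 18 + 72 + 62 = 288
e = 288 / (288 + 54) = 288 / 342 = 0.8421

84.2%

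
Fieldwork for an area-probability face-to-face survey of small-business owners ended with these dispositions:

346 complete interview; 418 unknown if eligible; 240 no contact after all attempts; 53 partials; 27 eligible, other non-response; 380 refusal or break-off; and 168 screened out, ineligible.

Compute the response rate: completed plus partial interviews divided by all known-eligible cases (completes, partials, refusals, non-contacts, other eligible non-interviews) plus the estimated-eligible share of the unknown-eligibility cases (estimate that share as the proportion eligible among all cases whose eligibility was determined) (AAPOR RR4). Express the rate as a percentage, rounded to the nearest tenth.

28.4%

Num: 346 + 53 = 399
Eligible (known): 346 + 53 + 380 + 240 + 27 = 1046
e = 1046 / (1046 + 168) = 1046 / 1214 = 0.8616
Eligible share of unknowns: 0.8616 × 418 = 360.15
Denominator: 1046 + 360.15 = 1406.15
RR4 = 399 / 1406.15 = 0.2838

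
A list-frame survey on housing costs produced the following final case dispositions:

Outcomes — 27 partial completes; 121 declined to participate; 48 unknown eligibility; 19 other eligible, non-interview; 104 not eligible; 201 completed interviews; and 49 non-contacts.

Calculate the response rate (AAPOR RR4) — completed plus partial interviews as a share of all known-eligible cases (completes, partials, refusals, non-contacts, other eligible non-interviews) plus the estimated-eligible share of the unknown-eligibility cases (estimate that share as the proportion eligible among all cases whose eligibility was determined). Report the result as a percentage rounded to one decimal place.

Num = 201 + 27 = 228
Determined eligible = 201 + 27 + 121 + 49 + 19 = 417
e = 417 / (417 + 104) = 417 / 521 = 0.8004
Eligible share of unknowns = 0.8004 × 48 = 38.42
Denom = 417 + 38.42 = 455.42
RR4 = 228 / 455.42 = 0.5006

50.1%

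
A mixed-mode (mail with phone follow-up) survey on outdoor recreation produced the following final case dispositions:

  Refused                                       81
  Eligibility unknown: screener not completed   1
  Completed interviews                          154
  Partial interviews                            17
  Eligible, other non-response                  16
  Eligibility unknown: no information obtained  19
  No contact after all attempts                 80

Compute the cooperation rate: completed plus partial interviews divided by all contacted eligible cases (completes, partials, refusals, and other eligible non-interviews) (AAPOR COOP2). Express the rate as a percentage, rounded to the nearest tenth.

63.8%

Unknown eligibility = 1 + 19 = 20
Numerator = 154 + 17 = 171
Denominator = 154 + 17 + 81 + 16 = 268
COOP2 = 171 / 268 = 0.6381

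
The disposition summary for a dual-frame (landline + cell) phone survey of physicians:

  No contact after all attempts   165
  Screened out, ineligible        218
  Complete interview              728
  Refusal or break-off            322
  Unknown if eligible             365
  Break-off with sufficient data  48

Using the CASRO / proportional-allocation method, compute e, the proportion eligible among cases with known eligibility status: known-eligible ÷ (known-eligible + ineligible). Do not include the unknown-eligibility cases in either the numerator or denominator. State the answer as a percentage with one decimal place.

Known eligible: 728 + 48 + 322 + 165 = 1263
e = 1263 / (1263 + 218) = 1263 / 1481 = 0.8528

85.3%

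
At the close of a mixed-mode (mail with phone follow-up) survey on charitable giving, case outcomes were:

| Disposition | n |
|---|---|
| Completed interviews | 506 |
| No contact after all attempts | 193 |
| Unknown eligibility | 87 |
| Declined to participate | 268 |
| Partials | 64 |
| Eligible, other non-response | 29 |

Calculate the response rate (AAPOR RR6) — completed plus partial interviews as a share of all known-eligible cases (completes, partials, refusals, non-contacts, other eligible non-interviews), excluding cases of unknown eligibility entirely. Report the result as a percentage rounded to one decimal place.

53.8%

Num = 506 + 64 = 570
Denominator = 506 + 64 + 268 + 193 + 29 = 1060
RR6 = 570 / 1060 = 0.5377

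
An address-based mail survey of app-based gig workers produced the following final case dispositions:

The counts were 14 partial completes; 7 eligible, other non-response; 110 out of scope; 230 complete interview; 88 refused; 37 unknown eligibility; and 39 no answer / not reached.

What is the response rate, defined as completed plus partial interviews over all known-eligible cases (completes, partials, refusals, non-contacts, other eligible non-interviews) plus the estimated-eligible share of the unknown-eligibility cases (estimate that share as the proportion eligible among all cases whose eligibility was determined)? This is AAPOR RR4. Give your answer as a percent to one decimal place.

Numerator = 230 + 14 = 244
Known eligible = 230 + 14 + 88 + 39 + 7 = 378
e = 378 / (378 + 110) = 378 / 488 = 0.7746
Eligible share of unknowns = 0.7746 × 37 = 28.66
Denom = 378 + 28.66 = 406.66
RR4 = 244 / 406.66 = 0.6000

60.0%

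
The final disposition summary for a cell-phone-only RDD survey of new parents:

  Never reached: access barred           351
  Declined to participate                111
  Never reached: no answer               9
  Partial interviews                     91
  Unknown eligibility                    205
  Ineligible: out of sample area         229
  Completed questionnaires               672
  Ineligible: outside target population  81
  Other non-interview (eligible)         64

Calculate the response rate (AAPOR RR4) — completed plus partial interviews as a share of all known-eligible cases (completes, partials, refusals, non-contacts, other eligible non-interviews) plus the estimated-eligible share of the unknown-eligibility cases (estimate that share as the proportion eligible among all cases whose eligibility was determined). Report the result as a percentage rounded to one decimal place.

No answer / not reached = 9 + 351 = 360
Not eligible = 81 + 229 = 310
Numerator → 672 + 91 = 763
Known eligible → 672 + 91 + 111 + 360 + 64 = 1298
e = 1298 / (1298 + 310) = 1298 / 1608 = 0.8072
e × U → 0.8072 × 205 = 165.48
Denom → 1298 + 165.48 = 1463.48
RR4 = 763 / 1463.48 = 0.5214

52.1%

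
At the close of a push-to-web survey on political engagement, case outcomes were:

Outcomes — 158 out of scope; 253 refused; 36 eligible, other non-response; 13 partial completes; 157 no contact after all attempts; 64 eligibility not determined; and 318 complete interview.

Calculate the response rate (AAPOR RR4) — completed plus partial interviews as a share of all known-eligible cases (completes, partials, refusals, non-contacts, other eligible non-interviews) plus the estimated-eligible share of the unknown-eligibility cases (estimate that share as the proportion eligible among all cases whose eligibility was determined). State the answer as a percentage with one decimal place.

39.9%

Num = 318 + 13 = 331
Eligible (known) = 318 + 13 + 253 + 157 + 36 = 777
e = 777 / (777 + 158) = 777 / 935 = 0.8310
Eligible share of unknowns = 0.8310 × 64 = 53.18
Denominator = 777 + 53.18 = 830.18
RR4 = 331 / 830.18 = 0.3987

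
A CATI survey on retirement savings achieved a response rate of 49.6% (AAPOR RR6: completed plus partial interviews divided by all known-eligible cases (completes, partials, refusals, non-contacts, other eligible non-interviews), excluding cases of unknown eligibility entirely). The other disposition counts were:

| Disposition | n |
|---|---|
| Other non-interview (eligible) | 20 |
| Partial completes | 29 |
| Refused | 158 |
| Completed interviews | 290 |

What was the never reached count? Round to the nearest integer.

Num: 290 + 29 = 319
RR6 = 319 / D = 0.496
D = 319 / 0.496 = 643.1
Rest of base = 497
never reached = 643.1 − 497 ≈ 146

146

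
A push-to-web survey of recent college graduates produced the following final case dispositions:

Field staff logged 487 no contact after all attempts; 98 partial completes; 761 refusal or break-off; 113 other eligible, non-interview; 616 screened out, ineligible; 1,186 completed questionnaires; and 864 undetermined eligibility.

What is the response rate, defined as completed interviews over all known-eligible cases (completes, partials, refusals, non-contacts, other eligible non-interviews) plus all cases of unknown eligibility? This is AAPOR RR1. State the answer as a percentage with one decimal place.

33.8%

Num → 1186
Denominator → 1186 + 98 + 761 + 487 + 113 + 864 = 3509
RR1 = 1186 / 3509 = 0.3380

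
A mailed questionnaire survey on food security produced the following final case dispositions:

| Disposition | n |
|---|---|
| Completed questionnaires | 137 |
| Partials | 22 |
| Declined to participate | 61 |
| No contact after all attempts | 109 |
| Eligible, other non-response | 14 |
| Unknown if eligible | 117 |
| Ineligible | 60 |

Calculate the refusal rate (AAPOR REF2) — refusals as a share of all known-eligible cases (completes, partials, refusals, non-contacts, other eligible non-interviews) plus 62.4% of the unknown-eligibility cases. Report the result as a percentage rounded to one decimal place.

14.7%

Top → 61
Determined eligible → 137 + 22 + 61 + 109 + 14 = 343
e × U → 0.6240 × 117 = 73.01
Denom → 343 + 73.01 = 416.01
REF2 = 61 / 416.01 = 0.1466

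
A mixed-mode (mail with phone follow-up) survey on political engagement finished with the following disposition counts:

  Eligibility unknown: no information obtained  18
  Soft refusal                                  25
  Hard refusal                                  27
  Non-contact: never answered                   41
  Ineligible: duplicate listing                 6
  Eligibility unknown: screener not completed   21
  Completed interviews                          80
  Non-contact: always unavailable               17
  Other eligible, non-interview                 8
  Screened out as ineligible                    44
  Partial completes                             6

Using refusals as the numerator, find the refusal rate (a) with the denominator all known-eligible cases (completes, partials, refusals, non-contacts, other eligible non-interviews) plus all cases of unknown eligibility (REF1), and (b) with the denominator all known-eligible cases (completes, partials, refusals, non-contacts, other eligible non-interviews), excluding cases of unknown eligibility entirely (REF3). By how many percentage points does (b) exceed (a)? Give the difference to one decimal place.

Declined to participate = 27 + 25 = 52
Non-contacts = 41 + 17 = 58
Undetermined eligibility = 21 + 18 = 39
Screened out, ineligible = 44 + 6 = 50
Num → 52
Denom → 80 + 6 + 52 + 58 + 8 + 39 = 243
REF1 = 52 / 243 = 0.2140
Denom → 80 + 6 + 52 + 58 + 8 = 204
REF3 = 52 / 204 = 0.2549
Difference = 25.49 − 21.40 = 4.09 percentage points

4.1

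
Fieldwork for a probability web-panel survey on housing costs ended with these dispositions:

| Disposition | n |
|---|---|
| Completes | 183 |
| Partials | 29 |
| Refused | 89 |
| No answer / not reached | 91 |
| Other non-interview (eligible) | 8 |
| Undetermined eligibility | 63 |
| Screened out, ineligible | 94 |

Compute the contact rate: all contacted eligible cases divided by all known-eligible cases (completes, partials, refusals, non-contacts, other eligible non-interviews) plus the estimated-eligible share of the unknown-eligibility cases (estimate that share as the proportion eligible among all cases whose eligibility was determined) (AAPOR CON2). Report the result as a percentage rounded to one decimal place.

68.5%

Num → 183 + 29 + 89 + 8 = 309
Determined eligible → 183 + 29 + 89 + 91 + 8 = 400
e = 400 / (400 + 94) = 400 / 494 = 0.8097
Estimated eligible among unknowns → 0.8097 × 63 = 51.01
Denom → 400 + 51.01 = 451.01
CON2 = 309 / 451.01 = 0.6851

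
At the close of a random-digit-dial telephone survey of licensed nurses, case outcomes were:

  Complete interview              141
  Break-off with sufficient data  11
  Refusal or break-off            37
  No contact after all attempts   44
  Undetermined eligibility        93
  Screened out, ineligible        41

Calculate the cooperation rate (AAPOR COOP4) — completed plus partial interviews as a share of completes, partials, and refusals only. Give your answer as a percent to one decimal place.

80.4%

Top: 141 + 11 = 152
Denominator: 141 + 11 + 37 = 189
COOP4 = 152 / 189 = 0.8042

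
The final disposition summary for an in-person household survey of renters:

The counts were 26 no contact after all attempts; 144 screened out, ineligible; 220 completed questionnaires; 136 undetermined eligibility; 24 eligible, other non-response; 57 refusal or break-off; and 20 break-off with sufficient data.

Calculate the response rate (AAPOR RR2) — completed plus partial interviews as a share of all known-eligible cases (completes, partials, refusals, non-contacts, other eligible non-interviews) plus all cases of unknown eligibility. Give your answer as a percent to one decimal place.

Top: 220 + 20 = 240
Denominator: 220 + 20 + 57 + 26 + 24 + 136 = 483
RR2 = 240 / 483 = 0.4969

49.7%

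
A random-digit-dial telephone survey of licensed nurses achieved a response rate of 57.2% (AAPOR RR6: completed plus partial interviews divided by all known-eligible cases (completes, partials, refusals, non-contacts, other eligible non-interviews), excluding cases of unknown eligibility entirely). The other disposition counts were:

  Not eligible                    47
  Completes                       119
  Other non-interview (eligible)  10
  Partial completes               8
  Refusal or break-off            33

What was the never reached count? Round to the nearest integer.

52

Num → 119 + 8 = 127
RR6 = 127 / D = 0.572
D = 127 / 0.572 = 222.0
Rest of base = 170
never reached = 222.0 − 170 ≈ 52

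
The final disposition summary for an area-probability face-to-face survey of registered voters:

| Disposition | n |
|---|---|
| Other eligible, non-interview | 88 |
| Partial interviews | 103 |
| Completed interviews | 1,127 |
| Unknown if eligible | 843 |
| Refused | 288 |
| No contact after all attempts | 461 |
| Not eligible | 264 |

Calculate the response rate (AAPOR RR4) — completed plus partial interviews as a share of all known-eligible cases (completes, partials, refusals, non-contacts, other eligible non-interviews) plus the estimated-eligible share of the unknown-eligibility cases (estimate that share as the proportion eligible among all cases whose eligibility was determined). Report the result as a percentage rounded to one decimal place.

Top → 1127 + 103 = 1230
Determined eligible → 1127 + 103 + 288 + 461 + 88 = 2067
e = 2067 / (2067 + 264) = 2067 / 2331 = 0.8867
Eligible share of unknowns → 0.8867 × 843 = 747.49
Denominator → 2067 + 747.49 = 2814.49
RR4 = 1230 / 2814.49 = 0.4370

43.7%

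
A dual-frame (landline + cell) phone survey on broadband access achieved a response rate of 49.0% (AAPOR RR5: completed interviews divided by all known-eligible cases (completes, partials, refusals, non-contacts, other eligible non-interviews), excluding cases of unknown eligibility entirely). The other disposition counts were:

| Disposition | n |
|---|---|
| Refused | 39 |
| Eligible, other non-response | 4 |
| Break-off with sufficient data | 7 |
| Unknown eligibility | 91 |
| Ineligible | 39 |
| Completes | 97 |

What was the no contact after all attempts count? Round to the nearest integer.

RR5 = 97 / D = 0.490
D = 97 / 0.490 = 198.0
Other denominator terms total 147
no contact after all attempts = 198.0 − 147 ≈ 51

51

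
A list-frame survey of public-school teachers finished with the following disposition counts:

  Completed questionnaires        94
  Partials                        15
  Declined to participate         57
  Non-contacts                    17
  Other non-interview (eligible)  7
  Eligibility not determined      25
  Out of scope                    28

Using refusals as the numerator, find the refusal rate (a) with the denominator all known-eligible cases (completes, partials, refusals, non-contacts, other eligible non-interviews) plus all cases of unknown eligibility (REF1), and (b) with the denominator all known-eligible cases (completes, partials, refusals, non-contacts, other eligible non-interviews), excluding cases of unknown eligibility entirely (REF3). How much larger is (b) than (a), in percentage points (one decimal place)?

3.5

Numerator → 57
Base → 94 + 15 + 57 + 17 + 7 + 25 = 215
REF1 = 57 / 215 = 0.2651
Base → 94 + 15 + 57 + 17 + 7 = 190
REF3 = 57 / 190 = 0.3000
Difference = 30.00 − 26.51 = 3.49 percentage points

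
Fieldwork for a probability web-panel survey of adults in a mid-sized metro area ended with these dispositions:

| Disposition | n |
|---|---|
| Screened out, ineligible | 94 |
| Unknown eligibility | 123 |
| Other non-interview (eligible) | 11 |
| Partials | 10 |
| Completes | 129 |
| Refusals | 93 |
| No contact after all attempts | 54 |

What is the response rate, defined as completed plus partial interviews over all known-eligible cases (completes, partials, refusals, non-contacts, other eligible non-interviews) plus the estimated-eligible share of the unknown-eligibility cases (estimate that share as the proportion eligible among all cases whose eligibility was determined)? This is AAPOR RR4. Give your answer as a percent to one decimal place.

Numerator = 129 + 10 = 139
Eligible (known) = 129 + 10 + 93 + 54 + 11 = 297
e = 297 / (297 + 94) = 297 / 391 = 0.7596
e × U = 0.7596 × 123 = 93.43
Base = 297 + 93.43 = 390.43
RR4 = 139 / 390.43 = 0.3560

35.6%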